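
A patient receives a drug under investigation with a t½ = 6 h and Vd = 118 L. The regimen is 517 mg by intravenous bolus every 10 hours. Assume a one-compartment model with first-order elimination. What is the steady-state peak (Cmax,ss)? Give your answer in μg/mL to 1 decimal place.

6.4 μg/mL

Over one 10-h interval, 10/6 ≈ 1.6667 half-lives elapse, leaving f ≈ 0.3150 of each dose.
At steady state, accumulation factor R = 1/(1 − e^(−kτ)) ≈ 1.4599.
Each bolus raises the concentration by D/Vd = 517/118 ≈ 4.381 μg/mL.
Steady-state peak Cmax,ss = C₀·R ≈ 4.381 × 1.4599 ≈ 6.396 μg/mL.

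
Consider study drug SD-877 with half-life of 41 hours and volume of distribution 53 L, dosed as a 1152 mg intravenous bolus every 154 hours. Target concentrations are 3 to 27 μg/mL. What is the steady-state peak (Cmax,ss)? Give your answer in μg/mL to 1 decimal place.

23.5 μg/mL

k = ln2/t½ = ln2/41 ≈ 0.016906 h⁻¹; fraction remaining f = e^(−kτ) = e^(−0.016906×154) ≈ 0.0740.
At steady state, accumulation factor R = 1/(1 − e^(−kτ)) ≈ 1.0799.
Each bolus raises the concentration by D/Vd = 1152/53 ≈ 21.736 μg/mL.
Steady-state peak Cmax,ss = C₀·R ≈ 21.736 × 1.0799 ≈ 23.473 μg/mL.
Peak 23.5 μg/mL vs MTC 27 μg/mL: below toxic threshold.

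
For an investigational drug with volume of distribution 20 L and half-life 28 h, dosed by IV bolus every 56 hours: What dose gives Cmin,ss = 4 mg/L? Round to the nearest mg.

240 mg

τ/t½ = 56/28 ≈ 2, so f = (1/2)^(56/28) ≈ 0.250000.
Cmin,ss = (D/Vd)·f/(1−f), so D = Cmin,ss·Vd·(1−f)/f.
D = 4 × 20 × (1−f)/f ≈ 4 × 20 × 3.00000 ≈ 240.00 mg.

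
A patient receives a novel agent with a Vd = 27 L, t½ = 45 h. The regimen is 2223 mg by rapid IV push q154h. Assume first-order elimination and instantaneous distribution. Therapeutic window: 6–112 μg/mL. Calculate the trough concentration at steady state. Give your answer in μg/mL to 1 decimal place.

8.5 μg/mL

k = ln2/t½ = ln2/45 ≈ 0.015403 h⁻¹; fraction remaining f = e^(−kτ) = e^(−0.015403×154) ≈ 0.0933.
Single-dose peak C₀ = D/Vd = 2223/27 ≈ 82.333 μg/mL.
Steady-state trough Cmin,ss = C₀·f/(1−f) ≈ 82.333 × 0.0933/0.9067 ≈ 8.472 μg/mL.
Trough 8.5 μg/mL vs MEC 6 μg/mL: adequate.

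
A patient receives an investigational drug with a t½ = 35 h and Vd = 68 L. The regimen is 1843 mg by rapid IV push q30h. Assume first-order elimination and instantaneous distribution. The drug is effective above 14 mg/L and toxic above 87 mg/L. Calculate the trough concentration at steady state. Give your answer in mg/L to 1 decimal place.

33.4 mg/L

Over one 30-h interval, 30/35 ≈ 0.85714 half-lives elapse, leaving f ≈ 0.5520 of each dose.
Single-dose peak C₀ = D/Vd = 1843/68 ≈ 27.103 mg/L.
Steady-state trough Cmin,ss = C₀·f/(1−f) ≈ 27.103 × 0.5520/0.4480 ≈ 33.395 mg/L.
Trough 33.4 mg/L vs MEC 14 mg/L: adequate.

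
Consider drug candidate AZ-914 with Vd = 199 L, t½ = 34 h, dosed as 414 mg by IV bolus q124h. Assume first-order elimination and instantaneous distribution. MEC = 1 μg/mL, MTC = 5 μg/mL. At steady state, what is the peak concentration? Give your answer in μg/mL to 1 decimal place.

2.3 μg/mL

Over one 124-h interval, 124/34 ≈ 3.6471 half-lives elapse, leaving f ≈ 0.0798 of each dose.
At steady state, accumulation factor R = 1/(1 − e^(−kτ)) ≈ 1.0867.
Each bolus raises the concentration by D/Vd = 414/199 ≈ 2.080 μg/mL.
Steady-state peak Cmax,ss = C₀·R ≈ 2.080 × 1.0867 ≈ 2.260 μg/mL.
Peak 2.3 μg/mL vs MTC 5 μg/mL: below toxic threshold.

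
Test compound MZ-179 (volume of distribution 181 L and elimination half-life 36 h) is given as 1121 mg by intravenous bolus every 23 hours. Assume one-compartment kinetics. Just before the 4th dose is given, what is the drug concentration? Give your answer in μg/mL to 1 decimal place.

8.2 μg/mL

f = (1/2)^(τ/t½) = (1/2)^(23/36) ≈ 0.6422.
C₀ = D/Vd = 1121/181 ≈ 6.193 μg/mL.
Before the 4th dose, 3 doses have been given. Superposition: Cmin = C₀·(f + f² + … + f^3).
≈ 6.193 × (0.6422 + 0.4124 + 0.2649) ≈ 6.193 × 1.3195 ≈ 8.172 μg/mL.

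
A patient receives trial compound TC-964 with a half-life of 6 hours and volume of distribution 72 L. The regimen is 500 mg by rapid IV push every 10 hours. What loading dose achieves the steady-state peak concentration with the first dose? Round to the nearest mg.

730 mg

f = (1/2)^(10/6) ≈ 0.314980; accumulation ratio R = 1/(1−f) ≈ 1.45981.
Loading dose to hit Cmax,ss on first dose: D_load = D_maint·R ≈ 500 × 1.45981 ≈ 729.90 mg.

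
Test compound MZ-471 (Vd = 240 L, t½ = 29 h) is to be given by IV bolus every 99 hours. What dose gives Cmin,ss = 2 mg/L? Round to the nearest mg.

4636 mg

τ/t½ = 99/29 ≈ 3.4138, so f = (1/2)^(99/29) ≈ 0.093831.
Cmin,ss = (D/Vd)·f/(1−f), so D = Cmin,ss·Vd·(1−f)/f.
D = 2 × 240 × (1−f)/f ≈ 2 × 240 × 9.65746 ≈ 4635.58 mg.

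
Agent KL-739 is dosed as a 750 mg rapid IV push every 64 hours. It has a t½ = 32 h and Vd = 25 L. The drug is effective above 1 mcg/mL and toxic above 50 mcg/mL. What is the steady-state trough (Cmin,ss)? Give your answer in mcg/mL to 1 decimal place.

10.0 mcg/mL

The dosing interval is 2 half-lives, so f = 2^(−2) = 0.25.
Accumulation ratio R = 1/(1 − f) = 1/0.75 = 4/3.
Single-dose peak C₀ = D/Vd = 750/25 = 30 mcg/mL.
Steady-state peak Cmax,ss = C₀·R = 30 × 4/3 ≈ 40.000 mcg/mL.
Steady-state trough Cmin,ss = Cmax,ss·f ≈ 40.000 × 0.25 ≈ 10.000 mcg/mL.
Trough 10.0 mcg/mL vs MEC 1 mcg/mL: adequate.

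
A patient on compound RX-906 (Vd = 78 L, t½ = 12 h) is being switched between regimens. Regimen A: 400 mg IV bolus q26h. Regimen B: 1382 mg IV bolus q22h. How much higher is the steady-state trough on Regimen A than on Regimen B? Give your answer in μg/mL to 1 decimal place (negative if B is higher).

Regimen A: f = (1/2)^(26/12) ≈ 0.2227; Cmin,ss = (400/78)·f/(1−f) ≈ 1.469 μg/mL.
Regimen B: f = (1/2)^(22/12) ≈ 0.2806; Cmin,ss = (1382/78)·f/(1−f) ≈ 6.911 μg/mL.
Difference ≈ 1.469 − 6.911 ≈ -5.442 μg/mL.

-5.4 μg/mL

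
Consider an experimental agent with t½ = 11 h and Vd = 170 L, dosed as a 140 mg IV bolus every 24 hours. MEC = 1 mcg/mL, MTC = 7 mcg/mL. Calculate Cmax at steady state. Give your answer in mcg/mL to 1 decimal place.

1.1 mcg/mL

k = ln2/t½ = ln2/11 ≈ 0.063013 h⁻¹; fraction remaining f = e^(−kτ) = e^(−0.063013×24) ≈ 0.2204.
At steady state, accumulation factor R = 1/(1 − e^(−kτ)) ≈ 1.2827.
Single-dose peak C₀ = D/Vd = 140/170 ≈ 0.824 mcg/mL.
Steady-state peak Cmax,ss = C₀·R ≈ 0.824 × 1.2827 ≈ 1.057 mcg/mL.
Peak 1.1 mcg/mL vs MTC 7 mcg/mL: below toxic threshold.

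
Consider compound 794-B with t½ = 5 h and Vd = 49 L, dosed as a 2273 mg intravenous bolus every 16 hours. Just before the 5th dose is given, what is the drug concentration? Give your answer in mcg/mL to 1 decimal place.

5.7 mcg/mL

f = (1/2)^(τ/t½) = (1/2)^(16/5) ≈ 0.1088.
C₀ = D/Vd = 2273/49 ≈ 46.388 mcg/mL.
Before the 5th dose, 4 doses have been given. Superposition: Cmin = C₀·(f + f² + … + f^4).
≈ 46.388 × (0.1088 + 0.0118 + 0.0013 + 0.0001) ≈ 46.388 × 0.1220 ≈ 5.659 mcg/mL.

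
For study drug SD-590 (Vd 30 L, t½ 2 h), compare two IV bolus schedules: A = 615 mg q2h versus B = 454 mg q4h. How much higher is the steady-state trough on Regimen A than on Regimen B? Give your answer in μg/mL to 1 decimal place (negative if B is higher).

15.5 μg/mL

Regimen A: f = (1/2)^(2/2) ≈ 0.5000; Cmin,ss = (615/30)·f/(1−f) ≈ 20.500 μg/mL.
Regimen B: f = (1/2)^(4/2) ≈ 0.2500; Cmin,ss = (454/30)·f/(1−f) ≈ 5.044 μg/mL.
Difference ≈ 20.500 − 5.044 ≈ 15.456 μg/mL.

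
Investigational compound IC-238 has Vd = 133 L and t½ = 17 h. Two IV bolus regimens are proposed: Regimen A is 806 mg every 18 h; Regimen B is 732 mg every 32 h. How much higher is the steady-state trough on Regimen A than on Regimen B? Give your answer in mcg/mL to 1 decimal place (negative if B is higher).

3.5 mcg/mL

Regimen A: f = (1/2)^(18/17) ≈ 0.4800; Cmin,ss = (806/133)·f/(1−f) ≈ 5.594 mcg/mL.
Regimen B: f = (1/2)^(32/17) ≈ 0.2712; Cmin,ss = (732/133)·f/(1−f) ≈ 2.048 mcg/mL.
Difference ≈ 5.594 − 2.048 ≈ 3.546 mcg/mL.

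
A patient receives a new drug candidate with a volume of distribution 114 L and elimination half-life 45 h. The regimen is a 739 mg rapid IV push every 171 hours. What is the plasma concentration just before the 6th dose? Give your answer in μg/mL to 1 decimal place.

f = (1/2)^(τ/t½) = (1/2)^(171/45) ≈ 0.0718.
C₀ = D/Vd = 739/114 ≈ 6.482 μg/mL.
Before the 6th dose, 5 doses have been given. Superposition: Cmin = C₀·(f + f² + … + f^5).
≈ 6.482 × (0.0718 + 0.0052 + 0.0004 + 0.0000 + 0.0000) ≈ 6.482 × 0.0774 ≈ 0.502 μg/mL.

0.5 μg/mL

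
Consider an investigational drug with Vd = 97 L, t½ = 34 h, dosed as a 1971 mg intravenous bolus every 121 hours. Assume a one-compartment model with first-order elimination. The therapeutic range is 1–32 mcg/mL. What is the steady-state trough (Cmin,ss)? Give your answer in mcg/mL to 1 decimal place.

1.9 mcg/mL

τ/t½ = 121/34 ≈ 3.5588, so fraction remaining f = (1/2)^(121/34) ≈ 0.0849.
At steady state, accumulation factor R = 1/(1 − e^(−kτ)) ≈ 1.0928.
Each bolus raises the concentration by D/Vd = 1971/97 ≈ 20.320 mcg/mL.
Cmax,ss = C₀/(1 − f) ≈ 20.320/0.9151 ≈ 22.205 mcg/mL.
One interval later, Cmin,ss = Cmax,ss·e^(−kτ) ≈ 22.205 × 0.0849 ≈ 1.885 mcg/mL.
Trough 1.9 mcg/mL vs MEC 1 mcg/mL: adequate.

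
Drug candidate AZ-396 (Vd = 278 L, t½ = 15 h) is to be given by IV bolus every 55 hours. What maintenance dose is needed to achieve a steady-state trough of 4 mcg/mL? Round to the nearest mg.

τ/t½ = 55/15 ≈ 3.6667, so f = (1/2)^(55/15) ≈ 0.078745.
Cmin,ss = (D/Vd)·f/(1−f), so D = Cmin,ss·Vd·(1−f)/f.
D = 4 × 278 × (1−f)/f ≈ 4 × 278 × 11.69922 ≈ 13009.53 mg.

13010 mg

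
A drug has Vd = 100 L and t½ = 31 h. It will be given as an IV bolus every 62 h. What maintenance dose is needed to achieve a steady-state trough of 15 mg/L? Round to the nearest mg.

τ/t½ = 62/31 ≈ 2, so f = (1/2)^(62/31) ≈ 0.250000.
Cmin,ss = (D/Vd)·f/(1−f), so D = Cmin,ss·Vd·(1−f)/f.
D = 15 × 100 × (1−f)/f ≈ 15 × 100 × 3.00000 ≈ 4500.00 mg.

4500 mg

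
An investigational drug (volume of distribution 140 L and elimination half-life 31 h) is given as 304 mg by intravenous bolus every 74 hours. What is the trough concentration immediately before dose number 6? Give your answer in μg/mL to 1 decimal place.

f = (1/2)^(τ/t½) = (1/2)^(74/31) ≈ 0.1912.
C₀ = D/Vd = 304/140 ≈ 2.171 μg/mL.
Before the 6th dose, 5 doses have been given. Superposition: Cmin = C₀·(f + f² + … + f^5).
≈ 2.171 × (0.1912 + 0.0366 + 0.0070 + 0.0013 + 0.0003) ≈ 2.171 × 0.2364 ≈ 0.513 μg/mL.

0.5 μg/mL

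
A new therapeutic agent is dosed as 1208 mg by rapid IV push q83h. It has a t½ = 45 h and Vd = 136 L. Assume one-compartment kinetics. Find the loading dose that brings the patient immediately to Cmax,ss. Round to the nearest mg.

1674 mg

f = (1/2)^(83/45) ≈ 0.278463; accumulation ratio R = 1/(1−f) ≈ 1.38593.
Loading dose to hit Cmax,ss on first dose: D_load = D_maint·R ≈ 1208 × 1.38593 ≈ 1674.20 mg.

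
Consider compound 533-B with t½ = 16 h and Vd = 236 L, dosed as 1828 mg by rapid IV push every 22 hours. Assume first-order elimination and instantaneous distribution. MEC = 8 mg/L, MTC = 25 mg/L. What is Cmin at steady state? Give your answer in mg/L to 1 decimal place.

k = ln2/t½ = ln2/16 ≈ 0.043322 h⁻¹; fraction remaining f = e^(−kτ) = e^(−0.043322×22) ≈ 0.3856.
Accumulation ratio R = 1/(1 − f) ≈ 1/0.6144 ≈ 1.6276.
Each bolus raises the concentration by D/Vd = 1828/236 ≈ 7.746 mg/L.
Steady-state peak Cmax,ss = C₀·R ≈ 7.746 × 1.6276 ≈ 12.607 mg/L.
Steady-state trough Cmin,ss = Cmax,ss·f ≈ 12.607 × 0.3856 ≈ 4.861 mg/L.
Trough 4.9 mg/L vs MEC 8 mg/L: subtherapeutic.

4.9 mg/L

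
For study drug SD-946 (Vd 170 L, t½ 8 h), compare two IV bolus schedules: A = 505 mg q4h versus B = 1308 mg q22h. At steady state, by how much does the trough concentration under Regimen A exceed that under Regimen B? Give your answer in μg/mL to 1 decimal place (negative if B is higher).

5.8 μg/mL

Regimen A: f = (1/2)^(4/8) ≈ 0.7071; Cmin,ss = (505/170)·f/(1−f) ≈ 7.171 μg/mL.
Regimen B: f = (1/2)^(22/8) ≈ 0.1487; Cmin,ss = (1308/170)·f/(1−f) ≈ 1.344 μg/mL.
Difference ≈ 7.171 − 1.344 ≈ 5.827 μg/mL.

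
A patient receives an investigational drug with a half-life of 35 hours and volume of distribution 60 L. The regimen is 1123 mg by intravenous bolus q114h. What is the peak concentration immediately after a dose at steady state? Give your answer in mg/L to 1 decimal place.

τ/t½ = 114/35 ≈ 3.2571, so fraction remaining f = (1/2)^(114/35) ≈ 0.1046.
Accumulation ratio R = 1/(1 − f) ≈ 1/0.8954 ≈ 1.1168.
Each bolus raises the concentration by D/Vd = 1123/60 ≈ 18.717 mg/L.
Cmax,ss = C₀/(1 − f) ≈ 18.717/0.8954 ≈ 20.904 mg/L.

20.9 mg/L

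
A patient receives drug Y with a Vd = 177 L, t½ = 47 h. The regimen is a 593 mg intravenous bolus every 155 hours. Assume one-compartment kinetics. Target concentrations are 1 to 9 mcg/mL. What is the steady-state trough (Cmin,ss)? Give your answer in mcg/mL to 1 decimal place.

k = ln2/t½ = ln2/47 ≈ 0.014748 h⁻¹; fraction remaining f = e^(−kτ) = e^(−0.014748×155) ≈ 0.1017.
Accumulation ratio R = 1/(1 − f) ≈ 1/0.8983 ≈ 1.1132.
Each bolus raises the concentration by D/Vd = 593/177 ≈ 3.350 mcg/mL.
Steady-state peak Cmax,ss = C₀·R ≈ 3.350 × 1.1132 ≈ 3.729 mcg/mL.
Steady-state trough Cmin,ss = Cmax,ss·f ≈ 3.729 × 0.1017 ≈ 0.379 mcg/mL.
Trough 0.4 mcg/mL vs MEC 1 mcg/mL: subtherapeutic.

0.4 mcg/mL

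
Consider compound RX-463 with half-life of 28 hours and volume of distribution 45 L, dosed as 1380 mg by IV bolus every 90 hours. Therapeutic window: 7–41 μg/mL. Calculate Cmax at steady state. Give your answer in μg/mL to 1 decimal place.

Over one 90-h interval, 90/28 ≈ 3.2143 half-lives elapse, leaving f ≈ 0.1077 of each dose.
Accumulation ratio R = 1/(1 − f) ≈ 1/0.8923 ≈ 1.1207.
Single-dose peak C₀ = D/Vd = 1380/45 ≈ 30.667 μg/mL.
Steady-state peak Cmax,ss = C₀·R ≈ 30.667 × 1.1207 ≈ 34.369 μg/mL.
Peak 34.4 μg/mL vs MTC 41 μg/mL: below toxic threshold.

34.4 μg/mL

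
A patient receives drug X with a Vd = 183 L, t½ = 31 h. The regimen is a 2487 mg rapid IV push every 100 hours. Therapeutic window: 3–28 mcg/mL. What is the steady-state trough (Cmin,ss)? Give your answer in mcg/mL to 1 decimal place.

τ/t½ = 100/31 ≈ 3.2258, so fraction remaining f = (1/2)^(100/31) ≈ 0.1069.
Accumulation ratio R = 1/(1 − f) ≈ 1/0.8931 ≈ 1.1197.
Single-dose peak C₀ = D/Vd = 2487/183 ≈ 13.590 mcg/mL.
Steady-state peak Cmax,ss = C₀·R ≈ 13.590 × 1.1197 ≈ 15.217 mcg/mL.
Steady-state trough Cmin,ss = Cmax,ss·f ≈ 15.217 × 0.1069 ≈ 1.627 mcg/mL.
Trough 1.6 mcg/mL vs MEC 3 mcg/mL: subtherapeutic.

1.6 mcg/mL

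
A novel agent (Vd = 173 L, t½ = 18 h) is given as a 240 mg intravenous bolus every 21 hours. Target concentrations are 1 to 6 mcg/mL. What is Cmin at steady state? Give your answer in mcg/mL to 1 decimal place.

Over one 21-h interval, 21/18 ≈ 1.1667 half-lives elapse, leaving f ≈ 0.4454 of each dose.
Accumulation ratio R = 1/(1 − f) ≈ 1/0.5546 ≈ 1.8031.
Each bolus raises the concentration by D/Vd = 240/173 ≈ 1.387 mcg/mL.
Cmax,ss = C₀/(1 − f) ≈ 1.387/0.5546 ≈ 2.501 mcg/mL.
Steady-state trough Cmin,ss = Cmax,ss·f ≈ 2.501 × 0.4454 ≈ 1.114 mcg/mL.
Trough 1.1 mcg/mL vs MEC 1 mcg/mL: adequate.

1.1 mcg/mL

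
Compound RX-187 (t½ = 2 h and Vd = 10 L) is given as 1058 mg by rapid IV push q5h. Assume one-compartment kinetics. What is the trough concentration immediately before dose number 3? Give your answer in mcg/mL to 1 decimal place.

f = (1/2)^(τ/t½) = (1/2)^(5/2) ≈ 0.1768.
C₀ = D/Vd = 1058/10 ≈ 105.800 mcg/mL.
Before the 3rd dose, 2 doses have been given. Superposition: Cmin = C₀·(f + f²).
≈ 105.800 × (0.1768 + 0.0313) ≈ 105.800 × 0.2081 ≈ 22.017 mcg/mL.

22.0 mcg/mL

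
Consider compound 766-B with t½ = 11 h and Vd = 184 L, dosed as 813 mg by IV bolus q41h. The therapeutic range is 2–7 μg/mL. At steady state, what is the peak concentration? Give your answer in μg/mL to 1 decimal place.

Over one 41-h interval, 41/11 ≈ 3.7273 half-lives elapse, leaving f ≈ 0.0755 of each dose.
At steady state, accumulation factor R = 1/(1 − e^(−kτ)) ≈ 1.0817.
Single-dose peak C₀ = D/Vd = 813/184 ≈ 4.418 μg/mL.
Steady-state peak Cmax,ss = C₀·R ≈ 4.418 × 1.0817 ≈ 4.779 μg/mL.
Peak 4.8 μg/mL vs MTC 7 μg/mL: below toxic threshold.

4.8 μg/mL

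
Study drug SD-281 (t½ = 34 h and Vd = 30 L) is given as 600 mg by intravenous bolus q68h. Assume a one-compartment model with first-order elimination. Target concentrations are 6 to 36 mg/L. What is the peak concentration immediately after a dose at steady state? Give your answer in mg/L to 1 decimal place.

The dosing interval is 2 half-lives, so f = 2^(−2) = 0.25.
At steady state, R = 1/(1 − 0.25) = 4/3.
Single-dose peak C₀ = D/Vd = 600/30 = 20 mg/L.
Steady-state peak Cmax,ss = C₀·R = 20 × 4/3 ≈ 26.667 mg/L.
Peak 26.7 mg/L vs MTC 36 mg/L: below toxic threshold.

26.7 mg/L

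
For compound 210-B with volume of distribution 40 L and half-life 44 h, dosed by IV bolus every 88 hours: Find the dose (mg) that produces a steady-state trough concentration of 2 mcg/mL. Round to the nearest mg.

240 mg

τ/t½ = 88/44 ≈ 2, so f = (1/2)^(88/44) ≈ 0.250000.
Cmin,ss = (D/Vd)·f/(1−f), so D = Cmin,ss·Vd·(1−f)/f.
D = 2 × 40 × (1−f)/f ≈ 2 × 40 × 3.00000 ≈ 240.00 mg.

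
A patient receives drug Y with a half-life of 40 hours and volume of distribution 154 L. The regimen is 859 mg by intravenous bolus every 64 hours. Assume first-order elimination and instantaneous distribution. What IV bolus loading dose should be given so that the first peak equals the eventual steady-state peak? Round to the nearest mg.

1282 mg

f = (1/2)^(64/40) ≈ 0.329877; accumulation ratio R = 1/(1−f) ≈ 1.49226.
Loading dose to hit Cmax,ss on first dose: D_load = D_maint·R ≈ 859 × 1.49226 ≈ 1281.85 mg.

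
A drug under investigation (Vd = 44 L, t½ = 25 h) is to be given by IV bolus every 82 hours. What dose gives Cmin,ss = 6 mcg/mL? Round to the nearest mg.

2300 mg

τ/t½ = 82/25 ≈ 3.28, so f = (1/2)^(82/25) ≈ 0.102949.
Cmin,ss = (D/Vd)·f/(1−f), so D = Cmin,ss·Vd·(1−f)/f.
D = 6 × 44 × (1−f)/f ≈ 6 × 44 × 8.71355 ≈ 2300.38 mg.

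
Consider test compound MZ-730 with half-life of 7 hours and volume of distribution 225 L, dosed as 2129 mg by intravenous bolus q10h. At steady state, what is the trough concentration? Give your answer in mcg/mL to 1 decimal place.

5.6 mcg/mL

τ/t½ = 10/7 ≈ 1.4286, so fraction remaining f = (1/2)^(10/7) ≈ 0.3715.
Each bolus raises the concentration by D/Vd = 2129/225 ≈ 9.462 mcg/mL.
Steady-state trough Cmin,ss = C₀·f/(1−f) ≈ 9.462 × 0.3715/0.6285 ≈ 5.593 mcg/mL.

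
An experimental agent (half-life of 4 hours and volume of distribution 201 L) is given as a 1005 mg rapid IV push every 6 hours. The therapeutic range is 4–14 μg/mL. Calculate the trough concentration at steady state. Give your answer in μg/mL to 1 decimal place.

Over one 6-h interval, 6/4 ≈ 1.5 half-lives elapse, leaving f ≈ 0.3536 of each dose.
Accumulation ratio R = 1/(1 − f) ≈ 1/0.6464 ≈ 1.5470.
Each bolus raises the concentration by D/Vd = 1005/201 ≈ 5.000 μg/mL.
Cmax,ss = C₀/(1 − f) ≈ 5.000/0.6464 ≈ 7.735 μg/mL.
Steady-state trough Cmin,ss = Cmax,ss·f ≈ 7.735 × 0.3536 ≈ 2.735 μg/mL.
Trough 2.7 μg/mL vs MEC 4 μg/mL: subtherapeutic.

2.7 μg/mL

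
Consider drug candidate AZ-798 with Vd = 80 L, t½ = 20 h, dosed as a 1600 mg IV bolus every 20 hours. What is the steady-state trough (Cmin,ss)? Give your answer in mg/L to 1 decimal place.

20.0 mg/L

The dosing interval is 1 half-life, so f = 2^(−1) = 0.5.
At steady state, R = 1/(1 − 0.5) = 2/1.
Single-dose peak C₀ = D/Vd = 1600/80 = 20 mg/L.
Steady-state peak Cmax,ss = C₀·R = 20 × 2/1 ≈ 40.000 mg/L.
Steady-state trough Cmin,ss = Cmax,ss·f ≈ 40.000 × 0.5 ≈ 20.000 mg/L.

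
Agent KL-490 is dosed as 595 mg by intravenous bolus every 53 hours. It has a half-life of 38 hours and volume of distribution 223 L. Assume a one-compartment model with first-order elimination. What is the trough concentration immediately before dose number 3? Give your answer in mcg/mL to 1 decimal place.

f = (1/2)^(τ/t½) = (1/2)^(53/38) ≈ 0.3803.
C₀ = D/Vd = 595/223 ≈ 2.668 mcg/mL.
Before the 3rd dose, 2 doses have been given. Superposition: Cmin = C₀·(f + f²).
≈ 2.668 × (0.3803 + 0.1446) ≈ 2.668 × 0.5249 ≈ 1.400 mcg/mL.

1.4 mcg/mL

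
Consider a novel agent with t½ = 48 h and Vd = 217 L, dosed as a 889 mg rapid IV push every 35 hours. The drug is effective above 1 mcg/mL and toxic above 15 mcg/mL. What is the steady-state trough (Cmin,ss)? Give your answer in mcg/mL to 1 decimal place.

Over one 35-h interval, 35/48 ≈ 0.72917 half-lives elapse, leaving f ≈ 0.6033 of each dose.
Each bolus raises the concentration by D/Vd = 889/217 ≈ 4.097 mcg/mL.
Steady-state trough Cmin,ss = C₀·f/(1−f) ≈ 4.097 × 0.6033/0.3967 ≈ 6.231 mcg/mL.
Trough 6.2 mcg/mL vs MEC 1 mcg/mL: adequate.

6.2 mcg/mL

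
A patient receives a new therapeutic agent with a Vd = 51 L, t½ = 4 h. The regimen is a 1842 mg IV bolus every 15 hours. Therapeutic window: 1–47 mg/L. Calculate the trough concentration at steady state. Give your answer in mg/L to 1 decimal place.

2.9 mg/L

Over one 15-h interval, 15/4 ≈ 3.75 half-lives elapse, leaving f ≈ 0.0743 of each dose.
Single-dose peak C₀ = D/Vd = 1842/51 ≈ 36.118 mg/L.
Steady-state trough Cmin,ss = C₀·f/(1−f) ≈ 36.118 × 0.0743/0.9257 ≈ 2.899 mg/L.
Trough 2.9 mg/L vs MEC 1 mg/L: adequate.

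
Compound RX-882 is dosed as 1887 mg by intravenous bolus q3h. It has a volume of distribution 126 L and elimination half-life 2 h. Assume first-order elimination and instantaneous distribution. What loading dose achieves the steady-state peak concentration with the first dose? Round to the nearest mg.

2919 mg

f = (1/2)^(3/2) ≈ 0.353553; accumulation ratio R = 1/(1−f) ≈ 1.54692.
Loading dose to hit Cmax,ss on first dose: D_load = D_maint·R ≈ 1887 × 1.54692 ≈ 2919.04 mg.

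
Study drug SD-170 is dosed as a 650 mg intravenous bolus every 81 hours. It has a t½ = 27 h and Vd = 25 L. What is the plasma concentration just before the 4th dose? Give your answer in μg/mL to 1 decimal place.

f = (1/2)^(τ/t½) = (1/2)^(81/27) ≈ 0.1250.
C₀ = D/Vd = 650/25 ≈ 26.000 μg/mL.
Before the 4th dose, 3 doses have been given. Superposition: Cmin = C₀·(f + f² + … + f^3).
≈ 26.000 × (0.1250 + 0.0156 + 0.0020) ≈ 26.000 × 0.1426 ≈ 3.708 μg/mL.

3.7 μg/mL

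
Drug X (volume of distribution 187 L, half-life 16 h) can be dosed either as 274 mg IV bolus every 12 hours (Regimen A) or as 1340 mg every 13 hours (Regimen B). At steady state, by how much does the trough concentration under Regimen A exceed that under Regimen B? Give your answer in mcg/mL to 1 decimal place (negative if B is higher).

-7.3 mcg/mL

Regimen A: f = (1/2)^(12/16) ≈ 0.5946; Cmin,ss = (274/187)·f/(1−f) ≈ 2.149 mcg/mL.
Regimen B: f = (1/2)^(13/16) ≈ 0.5694; Cmin,ss = (1340/187)·f/(1−f) ≈ 9.476 mcg/mL.
Difference ≈ 2.149 − 9.476 ≈ -7.327 mcg/mL.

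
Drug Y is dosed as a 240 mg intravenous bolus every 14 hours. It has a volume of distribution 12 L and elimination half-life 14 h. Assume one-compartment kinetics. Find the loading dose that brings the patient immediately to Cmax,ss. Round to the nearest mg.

f = (1/2)^(14/14) ≈ 0.500000; accumulation ratio R = 1/(1−f) ≈ 2.00000.
Loading dose to hit Cmax,ss on first dose: D_load = D_maint·R ≈ 240 × 2.00000 ≈ 480.00 mg.

480 mg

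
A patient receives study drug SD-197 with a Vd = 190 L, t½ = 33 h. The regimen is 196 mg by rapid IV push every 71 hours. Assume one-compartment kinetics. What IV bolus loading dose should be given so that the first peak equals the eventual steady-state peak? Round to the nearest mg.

f = (1/2)^(71/33) ≈ 0.225076; accumulation ratio R = 1/(1−f) ≈ 1.29045.
Loading dose to hit Cmax,ss on first dose: D_load = D_maint·R ≈ 196 × 1.29045 ≈ 252.93 mg.

253 mg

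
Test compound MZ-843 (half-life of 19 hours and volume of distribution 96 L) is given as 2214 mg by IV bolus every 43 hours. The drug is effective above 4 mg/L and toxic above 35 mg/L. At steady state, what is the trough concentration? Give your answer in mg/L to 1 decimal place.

Over one 43-h interval, 43/19 ≈ 2.2632 half-lives elapse, leaving f ≈ 0.2083 of each dose.
Each bolus raises the concentration by D/Vd = 2214/96 ≈ 23.062 mg/L.
Steady-state trough Cmin,ss = C₀·f/(1−f) ≈ 23.062 × 0.2083/0.7917 ≈ 6.068 mg/L.
Trough 6.1 mg/L vs MEC 4 mg/L: adequate.

6.1 mg/L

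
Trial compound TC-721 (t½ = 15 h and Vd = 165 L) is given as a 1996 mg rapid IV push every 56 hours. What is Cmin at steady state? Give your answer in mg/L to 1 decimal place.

τ/t½ = 56/15 ≈ 3.7333, so fraction remaining f = (1/2)^(56/15) ≈ 0.0752.
Accumulation ratio R = 1/(1 − f) ≈ 1/0.9248 ≈ 1.0813.
Single-dose peak C₀ = D/Vd = 1996/165 ≈ 12.097 mg/L.
Cmax,ss = C₀/(1 − f) ≈ 12.097/0.9248 ≈ 13.081 mg/L.
Steady-state trough Cmin,ss = Cmax,ss·f ≈ 13.081 × 0.0752 ≈ 0.984 mg/L.

1.0 mg/L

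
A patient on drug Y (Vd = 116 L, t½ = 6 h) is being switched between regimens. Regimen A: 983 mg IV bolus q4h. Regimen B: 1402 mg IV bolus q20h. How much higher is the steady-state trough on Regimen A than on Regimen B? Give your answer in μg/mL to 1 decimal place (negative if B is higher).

13.1 μg/mL

Regimen A: f = (1/2)^(4/6) ≈ 0.6300; Cmin,ss = (983/116)·f/(1−f) ≈ 14.429 μg/mL.
Regimen B: f = (1/2)^(20/6) ≈ 0.0992; Cmin,ss = (1402/116)·f/(1−f) ≈ 1.331 μg/mL.
Difference ≈ 14.429 − 1.331 ≈ 13.098 μg/mL.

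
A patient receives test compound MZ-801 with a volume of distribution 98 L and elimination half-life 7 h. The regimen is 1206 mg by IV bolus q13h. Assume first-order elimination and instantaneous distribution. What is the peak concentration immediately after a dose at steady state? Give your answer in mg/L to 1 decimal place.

Over one 13-h interval, 13/7 ≈ 1.8571 half-lives elapse, leaving f ≈ 0.2760 of each dose.
At steady state, accumulation factor R = 1/(1 − e^(−kτ)) ≈ 1.3812.
Each bolus raises the concentration by D/Vd = 1206/98 ≈ 12.306 mg/L.
Steady-state peak Cmax,ss = C₀·R ≈ 12.306 × 1.3812 ≈ 16.997 mg/L.

17.0 mg/L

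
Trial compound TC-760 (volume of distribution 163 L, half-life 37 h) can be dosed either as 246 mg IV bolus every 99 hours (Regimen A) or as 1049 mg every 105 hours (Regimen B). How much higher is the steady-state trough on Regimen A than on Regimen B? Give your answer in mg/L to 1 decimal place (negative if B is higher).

-0.8 mg/L

Regimen A: f = (1/2)^(99/37) ≈ 0.1565; Cmin,ss = (246/163)·f/(1−f) ≈ 0.280 mg/L.
Regimen B: f = (1/2)^(105/37) ≈ 0.1399; Cmin,ss = (1049/163)·f/(1−f) ≈ 1.047 mg/L.
Difference ≈ 0.280 − 1.047 ≈ -0.767 mg/L.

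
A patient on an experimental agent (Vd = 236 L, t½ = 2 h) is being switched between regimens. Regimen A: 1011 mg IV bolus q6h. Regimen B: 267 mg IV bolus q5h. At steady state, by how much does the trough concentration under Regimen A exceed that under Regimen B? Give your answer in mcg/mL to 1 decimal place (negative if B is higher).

Regimen A: f = (1/2)^(6/2) ≈ 0.1250; Cmin,ss = (1011/236)·f/(1−f) ≈ 0.612 mcg/mL.
Regimen B: f = (1/2)^(5/2) ≈ 0.1768; Cmin,ss = (267/236)·f/(1−f) ≈ 0.243 mcg/mL.
Difference ≈ 0.612 − 0.243 ≈ 0.369 mcg/mL.

0.4 mcg/mL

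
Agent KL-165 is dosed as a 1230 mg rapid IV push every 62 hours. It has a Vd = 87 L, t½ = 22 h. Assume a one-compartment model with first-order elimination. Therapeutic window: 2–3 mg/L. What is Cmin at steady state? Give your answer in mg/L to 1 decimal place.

2.3 mg/L

Over one 62-h interval, 62/22 ≈ 2.8182 half-lives elapse, leaving f ≈ 0.1418 of each dose.
Accumulation ratio R = 1/(1 − f) ≈ 1/0.8582 ≈ 1.1652.
Single-dose peak C₀ = D/Vd = 1230/87 ≈ 14.138 mg/L.
Steady-state peak Cmax,ss = C₀·R ≈ 14.138 × 1.1652 ≈ 16.474 mg/L.
Steady-state trough Cmin,ss = Cmax,ss·f ≈ 16.474 × 0.1418 ≈ 2.336 mg/L.
Trough 2.3 mg/L vs MEC 2 mg/L: adequate.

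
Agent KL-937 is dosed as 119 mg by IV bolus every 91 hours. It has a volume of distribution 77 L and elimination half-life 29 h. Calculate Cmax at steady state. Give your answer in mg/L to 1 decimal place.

1.7 mg/L

k = ln2/t½ = ln2/29 ≈ 0.023902 h⁻¹; fraction remaining f = e^(−kτ) = e^(−0.023902×91) ≈ 0.1136.
Accumulation ratio R = 1/(1 − f) ≈ 1/0.8864 ≈ 1.1282.
Single-dose peak C₀ = D/Vd = 119/77 ≈ 1.545 mg/L.
Cmax,ss = C₀/(1 − f) ≈ 1.545/0.8864 ≈ 1.743 mg/L.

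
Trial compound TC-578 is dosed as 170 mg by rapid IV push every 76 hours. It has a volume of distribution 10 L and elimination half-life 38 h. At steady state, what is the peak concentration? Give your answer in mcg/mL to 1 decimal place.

The dosing interval is 2 half-lives, so f = 2^(−2) = 0.25.
At steady state, R = 1/(1 − 0.25) = 4/3.
Single-dose peak C₀ = D/Vd = 170/10 = 17 mcg/mL.
Steady-state peak Cmax,ss = C₀·R = 17 × 4/3 ≈ 22.667 mcg/mL.

22.7 mcg/mL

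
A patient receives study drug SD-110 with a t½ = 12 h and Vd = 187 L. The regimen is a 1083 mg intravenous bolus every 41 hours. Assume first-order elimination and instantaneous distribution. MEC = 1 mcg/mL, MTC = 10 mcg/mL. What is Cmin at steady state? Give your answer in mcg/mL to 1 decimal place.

k = ln2/t½ = ln2/12 ≈ 0.057762 h⁻¹; fraction remaining f = e^(−kτ) = e^(−0.057762×41) ≈ 0.0936.
Single-dose peak C₀ = D/Vd = 1083/187 ≈ 5.791 mcg/mL.
Steady-state trough Cmin,ss = C₀·f/(1−f) ≈ 5.791 × 0.0936/0.9064 ≈ 0.598 mcg/mL.
Trough 0.6 mcg/mL vs MEC 1 mcg/mL: subtherapeutic.

0.6 mcg/mL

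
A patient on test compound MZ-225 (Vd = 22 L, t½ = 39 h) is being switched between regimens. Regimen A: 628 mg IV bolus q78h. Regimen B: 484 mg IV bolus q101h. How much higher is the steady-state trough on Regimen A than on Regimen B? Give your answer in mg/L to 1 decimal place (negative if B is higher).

Regimen A: f = (1/2)^(78/39) ≈ 0.2500; Cmin,ss = (628/22)·f/(1−f) ≈ 9.515 mg/L.
Regimen B: f = (1/2)^(101/39) ≈ 0.1661; Cmin,ss = (484/22)·f/(1−f) ≈ 4.382 mg/L.
Difference ≈ 9.515 − 4.382 ≈ 5.133 mg/L.

5.1 mg/L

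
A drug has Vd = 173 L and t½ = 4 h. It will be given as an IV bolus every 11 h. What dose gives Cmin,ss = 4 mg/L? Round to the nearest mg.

τ/t½ = 11/4 ≈ 2.75, so f = (1/2)^(11/4) ≈ 0.148651.
Cmin,ss = (D/Vd)·f/(1−f), so D = Cmin,ss·Vd·(1−f)/f.
D = 4 × 173 × (1−f)/f ≈ 4 × 173 × 5.72717 ≈ 3963.20 mg.

3963 mg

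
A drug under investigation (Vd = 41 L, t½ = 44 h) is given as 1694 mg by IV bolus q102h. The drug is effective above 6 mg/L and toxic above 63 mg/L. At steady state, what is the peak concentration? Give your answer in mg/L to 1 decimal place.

k = ln2/t½ = ln2/44 ≈ 0.015753 h⁻¹; fraction remaining f = e^(−kτ) = e^(−0.015753×102) ≈ 0.2005.
Accumulation ratio R = 1/(1 − f) ≈ 1/0.7995 ≈ 1.2508.
Each bolus raises the concentration by D/Vd = 1694/41 ≈ 41.317 mg/L.
Cmax,ss = C₀/(1 − f) ≈ 41.317/0.7995 ≈ 51.679 mg/L.
Peak 51.7 mg/L vs MTC 63 mg/L: below toxic threshold.

51.7 mg/L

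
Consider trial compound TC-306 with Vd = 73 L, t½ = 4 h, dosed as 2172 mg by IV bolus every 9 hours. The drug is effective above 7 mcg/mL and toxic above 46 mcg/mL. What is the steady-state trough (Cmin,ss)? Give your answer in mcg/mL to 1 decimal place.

k = ln2/t½ = ln2/4 ≈ 0.173287 h⁻¹; fraction remaining f = e^(−kτ) = e^(−0.173287×9) ≈ 0.2102.
At steady state, accumulation factor R = 1/(1 − e^(−kτ)) ≈ 1.2661.
Each bolus raises the concentration by D/Vd = 2172/73 ≈ 29.753 mcg/mL.
Steady-state peak Cmax,ss = C₀·R ≈ 29.753 × 1.2661 ≈ 37.670 mcg/mL.
One interval later, Cmin,ss = Cmax,ss·e^(−kτ) ≈ 37.670 × 0.2102 ≈ 7.918 mcg/mL.
Trough 7.9 mcg/mL vs MEC 7 mcg/mL: adequate.

7.9 mcg/mL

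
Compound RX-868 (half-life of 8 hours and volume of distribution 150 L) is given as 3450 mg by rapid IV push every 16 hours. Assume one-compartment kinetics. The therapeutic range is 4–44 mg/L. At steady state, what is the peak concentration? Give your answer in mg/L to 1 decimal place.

The dosing interval is 2 half-lives, so f = 2^(−2) = 0.25.
Accumulation ratio R = 1/(1 − f) = 1/0.75 = 4/3.
Single-dose peak C₀ = D/Vd = 3450/150 = 23 mg/L.
Steady-state peak Cmax,ss = C₀·R = 23 × 4/3 ≈ 30.667 mg/L.
Peak 30.7 mg/L vs MTC 44 mg/L: below toxic threshold.

30.7 mg/L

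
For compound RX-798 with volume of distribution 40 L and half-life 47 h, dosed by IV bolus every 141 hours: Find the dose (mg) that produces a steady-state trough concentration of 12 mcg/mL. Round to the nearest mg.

3360 mg

τ/t½ = 141/47 ≈ 3, so f = (1/2)^(141/47) ≈ 0.125000.
Cmin,ss = (D/Vd)·f/(1−f), so D = Cmin,ss·Vd·(1−f)/f.
D = 12 × 40 × (1−f)/f ≈ 12 × 40 × 7.00000 ≈ 3360.00 mg.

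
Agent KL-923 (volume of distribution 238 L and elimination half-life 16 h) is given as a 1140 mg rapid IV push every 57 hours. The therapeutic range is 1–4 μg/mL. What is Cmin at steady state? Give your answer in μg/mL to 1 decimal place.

0.4 μg/mL

τ/t½ = 57/16 ≈ 3.5625, so fraction remaining f = (1/2)^(57/16) ≈ 0.0846.
Accumulation ratio R = 1/(1 − f) ≈ 1/0.9154 ≈ 1.0924.
Each bolus raises the concentration by D/Vd = 1140/238 ≈ 4.790 μg/mL.
Steady-state peak Cmax,ss = C₀·R ≈ 4.790 × 1.0924 ≈ 5.233 μg/mL.
One interval later, Cmin,ss = Cmax,ss·e^(−kτ) ≈ 5.233 × 0.0846 ≈ 0.443 μg/mL.
Trough 0.4 μg/mL vs MEC 1 μg/mL: subtherapeutic.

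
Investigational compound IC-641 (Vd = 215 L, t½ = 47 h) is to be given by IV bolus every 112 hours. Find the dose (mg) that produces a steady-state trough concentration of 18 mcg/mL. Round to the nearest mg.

τ/t½ = 112/47 ≈ 2.383, so f = (1/2)^(112/47) ≈ 0.191713.
Cmin,ss = (D/Vd)·f/(1−f), so D = Cmin,ss·Vd·(1−f)/f.
D = 18 × 215 × (1−f)/f ≈ 18 × 215 × 4.21613 ≈ 16316.42 mg.

16316 mg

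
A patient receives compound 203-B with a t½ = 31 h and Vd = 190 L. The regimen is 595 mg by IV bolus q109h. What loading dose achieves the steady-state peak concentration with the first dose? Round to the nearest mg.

f = (1/2)^(109/31) ≈ 0.087406; accumulation ratio R = 1/(1−f) ≈ 1.09578.
Loading dose to hit Cmax,ss on first dose: D_load = D_maint·R ≈ 595 × 1.09578 ≈ 651.99 mg.

652 mg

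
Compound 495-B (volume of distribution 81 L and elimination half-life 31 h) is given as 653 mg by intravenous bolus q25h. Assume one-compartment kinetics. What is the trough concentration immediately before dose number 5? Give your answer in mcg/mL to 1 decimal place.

f = (1/2)^(τ/t½) = (1/2)^(25/31) ≈ 0.5718.
C₀ = D/Vd = 653/81 ≈ 8.062 mcg/mL.
Before the 5th dose, 4 doses have been given. Superposition: Cmin = C₀·(f + f² + … + f^4).
≈ 8.062 × (0.5718 + 0.3270 + 0.1870 + 0.1069) ≈ 8.062 × 1.1927 ≈ 9.616 mcg/mL.

9.6 mcg/mL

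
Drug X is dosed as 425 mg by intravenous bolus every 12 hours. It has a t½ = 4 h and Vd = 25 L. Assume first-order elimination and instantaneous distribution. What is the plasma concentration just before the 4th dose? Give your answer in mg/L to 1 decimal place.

2.4 mg/L

f = (1/2)^(τ/t½) = (1/2)^(12/4) ≈ 0.1250.
C₀ = D/Vd = 425/25 ≈ 17.000 mg/L.
Before the 4th dose, 3 doses have been given. Superposition: Cmin = C₀·(f + f² + … + f^3).
≈ 17.000 × (0.1250 + 0.0156 + 0.0020) ≈ 17.000 × 0.1426 ≈ 2.424 mg/L.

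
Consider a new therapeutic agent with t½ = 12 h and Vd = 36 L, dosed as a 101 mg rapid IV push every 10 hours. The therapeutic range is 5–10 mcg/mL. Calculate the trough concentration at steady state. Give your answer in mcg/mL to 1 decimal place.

Over one 10-h interval, 10/12 ≈ 0.83333 half-lives elapse, leaving f ≈ 0.5612 of each dose.
Accumulation ratio R = 1/(1 − f) ≈ 1/0.4388 ≈ 2.2789.
Single-dose peak C₀ = D/Vd = 101/36 ≈ 2.806 mcg/mL.
Steady-state peak Cmax,ss = C₀·R ≈ 2.806 × 2.2789 ≈ 6.395 mcg/mL.
One interval later, Cmin,ss = Cmax,ss·e^(−kτ) ≈ 6.395 × 0.5612 ≈ 3.589 mcg/mL.
Trough 3.6 mcg/mL vs MEC 5 mcg/mL: subtherapeutic.

3.6 mcg/mL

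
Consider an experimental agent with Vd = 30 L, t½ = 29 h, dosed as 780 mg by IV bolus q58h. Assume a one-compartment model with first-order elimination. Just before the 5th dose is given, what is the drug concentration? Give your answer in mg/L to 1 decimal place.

8.6 mg/L

f = (1/2)^(τ/t½) = (1/2)^(58/29) ≈ 0.2500.
C₀ = D/Vd = 780/30 ≈ 26.000 mg/L.
Before the 5th dose, 4 doses have been given. Superposition: Cmin = C₀·(f + f² + … + f^4).
≈ 26.000 × (0.2500 + 0.0625 + 0.0156 + 0.0039) ≈ 26.000 × 0.3320 ≈ 8.632 mg/L.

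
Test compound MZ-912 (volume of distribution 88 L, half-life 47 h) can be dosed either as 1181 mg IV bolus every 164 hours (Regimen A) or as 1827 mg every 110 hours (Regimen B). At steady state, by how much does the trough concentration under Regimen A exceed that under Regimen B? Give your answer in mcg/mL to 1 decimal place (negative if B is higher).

Regimen A: f = (1/2)^(164/47) ≈ 0.0890; Cmin,ss = (1181/88)·f/(1−f) ≈ 1.311 mcg/mL.
Regimen B: f = (1/2)^(110/47) ≈ 0.1975; Cmin,ss = (1827/88)·f/(1−f) ≈ 5.109 mcg/mL.
Difference ≈ 1.311 − 5.109 ≈ -3.798 mcg/mL.

-3.8 mcg/mL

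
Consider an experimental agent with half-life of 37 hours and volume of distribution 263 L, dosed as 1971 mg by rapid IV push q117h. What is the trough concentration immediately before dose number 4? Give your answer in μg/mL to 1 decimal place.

0.9 μg/mL

f = (1/2)^(τ/t½) = (1/2)^(117/37) ≈ 0.1117.
C₀ = D/Vd = 1971/263 ≈ 7.494 μg/mL.
Before the 4th dose, 3 doses have been given. Superposition: Cmin = C₀·(f + f² + … + f^3).
≈ 7.494 × (0.1117 + 0.0125 + 0.0014) ≈ 7.494 × 0.1256 ≈ 0.941 μg/mL.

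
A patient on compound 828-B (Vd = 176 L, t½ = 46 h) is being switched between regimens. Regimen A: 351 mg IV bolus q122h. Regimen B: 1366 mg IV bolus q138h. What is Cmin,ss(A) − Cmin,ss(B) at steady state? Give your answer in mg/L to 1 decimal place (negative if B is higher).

-0.7 mg/L

Regimen A: f = (1/2)^(122/46) ≈ 0.1591; Cmin,ss = (351/176)·f/(1−f) ≈ 0.377 mg/L.
Regimen B: f = (1/2)^(138/46) ≈ 0.1250; Cmin,ss = (1366/176)·f/(1−f) ≈ 1.109 mg/L.
Difference ≈ 0.377 − 1.109 ≈ -0.732 mg/L.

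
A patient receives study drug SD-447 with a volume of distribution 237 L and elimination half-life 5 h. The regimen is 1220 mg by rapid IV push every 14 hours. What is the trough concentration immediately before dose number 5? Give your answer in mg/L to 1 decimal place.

0.9 mg/L

f = (1/2)^(τ/t½) = (1/2)^(14/5) ≈ 0.1436.
C₀ = D/Vd = 1220/237 ≈ 5.148 mg/L.
Before the 5th dose, 4 doses have been given. Superposition: Cmin = C₀·(f + f² + … + f^4).
≈ 5.148 × (0.1436 + 0.0206 + 0.0030 + 0.0004) ≈ 5.148 × 0.1676 ≈ 0.863 mg/L.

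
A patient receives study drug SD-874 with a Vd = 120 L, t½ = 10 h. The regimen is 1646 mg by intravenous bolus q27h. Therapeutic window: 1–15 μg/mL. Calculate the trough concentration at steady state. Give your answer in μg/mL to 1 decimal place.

2.5 μg/mL

τ/t½ = 27/10 ≈ 2.7, so fraction remaining f = (1/2)^(27/10) ≈ 0.1539.
Single-dose peak C₀ = D/Vd = 1646/120 ≈ 13.717 μg/mL.
Steady-state trough Cmin,ss = C₀·f/(1−f) ≈ 13.717 × 0.1539/0.8461 ≈ 2.495 μg/mL.
Trough 2.5 μg/mL vs MEC 1 μg/mL: adequate.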